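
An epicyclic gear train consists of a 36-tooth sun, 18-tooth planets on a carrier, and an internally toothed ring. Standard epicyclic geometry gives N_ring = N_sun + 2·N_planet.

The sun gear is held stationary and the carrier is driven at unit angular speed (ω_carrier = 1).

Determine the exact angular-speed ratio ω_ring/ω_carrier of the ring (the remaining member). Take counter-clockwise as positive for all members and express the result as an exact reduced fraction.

3/2

N_ring = 36 + 2·18 = 72
36(ω_s−ω_c) = −72(ω_r−ω_c),  ω_s=0, ω_c=1
ω_r = 1 − (36/72)(0−1) = 3/2
ω_r/ω_c = 3/2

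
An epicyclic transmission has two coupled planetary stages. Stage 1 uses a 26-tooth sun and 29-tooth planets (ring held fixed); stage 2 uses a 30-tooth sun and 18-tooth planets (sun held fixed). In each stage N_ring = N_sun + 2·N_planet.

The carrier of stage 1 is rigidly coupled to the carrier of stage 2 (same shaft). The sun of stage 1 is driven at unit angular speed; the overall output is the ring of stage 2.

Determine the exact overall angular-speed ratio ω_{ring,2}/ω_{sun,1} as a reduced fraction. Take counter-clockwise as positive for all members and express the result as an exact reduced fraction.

208/605

Stage 1: N_ring = 26 + 2·29 = 84
Stage 1: 26(ω_s−ω_c) = −84(ω_r−ω_c),  ω_r=0, ω_s=1
Stage 1: 26(1−ω_c) = −84(0−ω_c)  ⇒  110ω_c = 26  ⇒  ω_c = 13/55
  ⇒ ω_c¹/ω_s¹ = 13/55
Stage 2: N_ring = 30 + 2·18 = 66
Stage 2: 30(ω_s−ω_c) = −66(ω_r−ω_c),  ω_s=0, ω_c=1
Stage 2: ω_r = 1 − (30/66)(0−1) = 16/11
  ⇒ ω_r²/ω_c² = 16/11
Coupling ω_c² = ω_c¹ ⇒ overall = 13/55 × 16/11 = 208/605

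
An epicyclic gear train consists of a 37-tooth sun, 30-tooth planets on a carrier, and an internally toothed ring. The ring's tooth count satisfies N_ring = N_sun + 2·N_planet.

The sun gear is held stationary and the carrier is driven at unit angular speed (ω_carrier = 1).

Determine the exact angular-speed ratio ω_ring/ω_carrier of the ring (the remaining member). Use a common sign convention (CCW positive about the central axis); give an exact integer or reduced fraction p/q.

134/97

N_ring = 37 + 2·30 = 97
37(ω_s−ω_c) = −97(ω_r−ω_c),  ω_s=0, ω_c=1
ω_r = 1 − (37/97)(0−1) = 134/97
ω_r/ω_c = 134/97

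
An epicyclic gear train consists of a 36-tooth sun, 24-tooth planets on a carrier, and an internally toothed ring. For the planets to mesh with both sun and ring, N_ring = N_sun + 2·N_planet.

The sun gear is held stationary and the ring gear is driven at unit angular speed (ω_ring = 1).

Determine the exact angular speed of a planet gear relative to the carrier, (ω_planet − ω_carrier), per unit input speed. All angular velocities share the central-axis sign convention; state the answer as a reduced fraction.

21/20

N_ring = 36 + 2·24 = 84
36(ω_s−ω_c) = −84(ω_r−ω_c),  ω_s=0, ω_r=1
36(0−ω_c) = −84(1−ω_c)  ⇒  120ω_c = 84  ⇒  ω_c = 7/10
sun–planet: 36·(0−7/10) = −24·(ω_p−ω_c)  ⇒  ω_p−ω_c = −(36/24)·(-7/10) = 21/20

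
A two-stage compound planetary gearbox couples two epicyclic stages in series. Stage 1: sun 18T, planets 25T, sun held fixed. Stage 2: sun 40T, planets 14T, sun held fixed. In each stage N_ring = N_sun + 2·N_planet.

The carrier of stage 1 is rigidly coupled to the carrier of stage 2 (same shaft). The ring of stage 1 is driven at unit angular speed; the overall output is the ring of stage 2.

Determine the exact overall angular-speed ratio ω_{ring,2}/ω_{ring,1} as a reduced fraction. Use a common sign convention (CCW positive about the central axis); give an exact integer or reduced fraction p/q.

54/43

Stage 1: N_ring = 18 + 2·25 = 68
Stage 1: 18(ω_s−ω_c) = −68(ω_r−ω_c),  ω_s=0, ω_r=1
Stage 1: 18(0−ω_c) = −68(1−ω_c)  ⇒  86ω_c = 68  ⇒  ω_c = 34/43
  ⇒ ω_c¹/ω_r¹ = 34/43
Stage 2: N_ring = 40 + 2·14 = 68
Stage 2: 40(ω_s−ω_c) = −68(ω_r−ω_c),  ω_s=0, ω_c=1
Stage 2: ω_r = 1 − (40/68)(0−1) = 27/17
  ⇒ ω_r²/ω_c² = 27/17
Coupling ω_c² = ω_c¹ ⇒ overall = 34/43 × 27/17 = 54/43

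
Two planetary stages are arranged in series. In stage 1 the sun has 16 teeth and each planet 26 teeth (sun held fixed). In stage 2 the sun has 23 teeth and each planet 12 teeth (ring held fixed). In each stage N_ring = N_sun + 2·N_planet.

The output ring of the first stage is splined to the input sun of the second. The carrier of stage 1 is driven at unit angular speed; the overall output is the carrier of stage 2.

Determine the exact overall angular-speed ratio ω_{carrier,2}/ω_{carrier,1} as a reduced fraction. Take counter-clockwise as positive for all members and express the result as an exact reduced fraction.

69/170

Stage 1: N_ring = 16 + 2·26 = 68
Stage 1: 16(ω_s−ω_c) = −68(ω_r−ω_c),  ω_s=0, ω_c=1
Stage 1: ω_r = 1 − (16/68)(0−1) = 21/17
  ⇒ ω_r¹/ω_c¹ = 21/17
Stage 2: N_ring = 23 + 2·12 = 47
Stage 2: 23(ω_s−ω_c) = −47(ω_r−ω_c),  ω_r=0, ω_s=1
Stage 2: 23(1−ω_c) = −47(0−ω_c)  ⇒  70ω_c = 23  ⇒  ω_c = 23/70
  ⇒ ω_c²/ω_s² = 23/70
Coupling ω_s² = ω_r¹ ⇒ overall = 21/17 × 23/70 = 69/170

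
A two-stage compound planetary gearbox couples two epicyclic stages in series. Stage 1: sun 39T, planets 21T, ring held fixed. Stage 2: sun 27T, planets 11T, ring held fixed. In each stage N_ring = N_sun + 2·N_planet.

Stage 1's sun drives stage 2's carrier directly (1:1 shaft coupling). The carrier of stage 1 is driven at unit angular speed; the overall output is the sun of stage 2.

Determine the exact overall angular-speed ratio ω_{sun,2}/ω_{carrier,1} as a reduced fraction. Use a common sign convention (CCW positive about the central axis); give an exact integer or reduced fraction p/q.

Stage 1: N_ring = 39 + 2·21 = 81
Stage 1: 39(ω_s−ω_c) = −81(ω_r−ω_c),  ω_r=0, ω_c=1
Stage 1: ω_s = 1 − (81/39)(0−1) = 40/13
  ⇒ ω_s¹/ω_c¹ = 40/13
Stage 2: N_ring = 27 + 2·11 = 49
Stage 2: 27(ω_s−ω_c) = −49(ω_r−ω_c),  ω_r=0, ω_c=1
Stage 2: ω_s = 1 − (49/27)(0−1) = 76/27
  ⇒ ω_s²/ω_c² = 76/27
Coupling ω_c² = ω_s¹ ⇒ overall = 40/13 × 76/27 = 3040/351

3040/351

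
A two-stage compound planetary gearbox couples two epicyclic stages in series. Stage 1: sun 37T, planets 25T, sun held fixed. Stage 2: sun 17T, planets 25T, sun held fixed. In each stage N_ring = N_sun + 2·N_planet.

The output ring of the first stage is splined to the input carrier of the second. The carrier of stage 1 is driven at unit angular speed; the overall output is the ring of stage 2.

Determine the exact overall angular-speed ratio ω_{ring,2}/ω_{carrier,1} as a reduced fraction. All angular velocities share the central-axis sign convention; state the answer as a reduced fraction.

Stage 1: N_ring = 37 + 2·25 = 87
Stage 1: 37(ω_s−ω_c) = −87(ω_r−ω_c),  ω_s=0, ω_c=1
Stage 1: ω_r = 1 − (37/87)(0−1) = 124/87
  ⇒ ω_r¹/ω_c¹ = 124/87
Stage 2: N_ring = 17 + 2·25 = 67
Stage 2: 17(ω_s−ω_c) = −67(ω_r−ω_c),  ω_s=0, ω_c=1
Stage 2: ω_r = 1 − (17/67)(0−1) = 84/67
  ⇒ ω_r²/ω_c² = 84/67
Coupling ω_c² = ω_r¹ ⇒ overall = 124/87 × 84/67 = 3472/1943

3472/1943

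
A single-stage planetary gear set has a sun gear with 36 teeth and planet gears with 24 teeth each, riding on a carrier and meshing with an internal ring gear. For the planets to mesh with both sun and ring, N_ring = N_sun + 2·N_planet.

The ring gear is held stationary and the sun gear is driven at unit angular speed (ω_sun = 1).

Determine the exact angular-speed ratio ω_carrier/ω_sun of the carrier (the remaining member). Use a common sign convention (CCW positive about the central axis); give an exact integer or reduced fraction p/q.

N_ring = 36 + 2·24 = 84
36(ω_s−ω_c) = −84(ω_r−ω_c),  ω_r=0, ω_s=1
36(1−ω_c) = −84(0−ω_c)  ⇒  120ω_c = 36  ⇒  ω_c = 3/10
ω_c/ω_s = 3/10

3/10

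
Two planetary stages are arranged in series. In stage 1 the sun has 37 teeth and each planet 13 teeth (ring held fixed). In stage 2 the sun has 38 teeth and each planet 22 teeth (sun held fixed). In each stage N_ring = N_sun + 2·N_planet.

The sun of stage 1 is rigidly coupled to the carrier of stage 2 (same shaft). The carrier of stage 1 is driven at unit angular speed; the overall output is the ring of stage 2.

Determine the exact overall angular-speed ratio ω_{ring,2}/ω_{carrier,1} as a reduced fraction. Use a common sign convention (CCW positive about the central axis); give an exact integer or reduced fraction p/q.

Stage 1: N_ring = 37 + 2·13 = 63
Stage 1: 37(ω_s−ω_c) = −63(ω_r−ω_c),  ω_r=0, ω_c=1
Stage 1: ω_s = 1 − (63/37)(0−1) = 100/37
  ⇒ ω_s¹/ω_c¹ = 100/37
Stage 2: N_ring = 38 + 2·22 = 82
Stage 2: 38(ω_s−ω_c) = −82(ω_r−ω_c),  ω_s=0, ω_c=1
Stage 2: ω_r = 1 − (38/82)(0−1) = 60/41
  ⇒ ω_r²/ω_c² = 60/41
Coupling ω_c² = ω_s¹ ⇒ overall = 100/37 × 60/41 = 6000/1517

6000/1517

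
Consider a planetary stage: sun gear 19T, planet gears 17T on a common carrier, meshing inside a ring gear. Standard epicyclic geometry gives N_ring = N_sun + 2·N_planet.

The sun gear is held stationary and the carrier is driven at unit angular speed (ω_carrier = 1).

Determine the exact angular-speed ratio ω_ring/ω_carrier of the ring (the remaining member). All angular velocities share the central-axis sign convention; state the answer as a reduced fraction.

N_ring = 19 + 2·17 = 53
19(ω_s−ω_c) = −53(ω_r−ω_c),  ω_s=0, ω_c=1
ω_r = 1 − (19/53)(0−1) = 72/53
ω_r/ω_c = 72/53

72/53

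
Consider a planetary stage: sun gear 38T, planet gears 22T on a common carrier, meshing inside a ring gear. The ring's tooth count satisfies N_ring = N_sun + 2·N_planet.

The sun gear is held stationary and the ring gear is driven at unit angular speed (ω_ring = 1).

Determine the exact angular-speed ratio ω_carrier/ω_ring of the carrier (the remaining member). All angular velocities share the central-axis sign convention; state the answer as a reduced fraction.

41/60

N_ring = 38 + 2·22 = 82
38(ω_s−ω_c) = −82(ω_r−ω_c),  ω_s=0, ω_r=1
38(0−ω_c) = −82(1−ω_c)  ⇒  120ω_c = 82  ⇒  ω_c = 41/60
ω_c/ω_r = 41/60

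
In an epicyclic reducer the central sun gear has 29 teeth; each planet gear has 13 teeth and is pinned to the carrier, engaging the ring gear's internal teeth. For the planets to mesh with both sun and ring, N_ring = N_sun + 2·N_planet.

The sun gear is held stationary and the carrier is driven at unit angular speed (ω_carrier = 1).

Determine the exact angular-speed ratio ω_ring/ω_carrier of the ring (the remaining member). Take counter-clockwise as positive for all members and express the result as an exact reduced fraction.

N_ring = 29 + 2·13 = 55
29(ω_s−ω_c) = −55(ω_r−ω_c),  ω_s=0, ω_c=1
ω_r = 1 − (29/55)(0−1) = 84/55
ω_r/ω_c = 84/55

84/55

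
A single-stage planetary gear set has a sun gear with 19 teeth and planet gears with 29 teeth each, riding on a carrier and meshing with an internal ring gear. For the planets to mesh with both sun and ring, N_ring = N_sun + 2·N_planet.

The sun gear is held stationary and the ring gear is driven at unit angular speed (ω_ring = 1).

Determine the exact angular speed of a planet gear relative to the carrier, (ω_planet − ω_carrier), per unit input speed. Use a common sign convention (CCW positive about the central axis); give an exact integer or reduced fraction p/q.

1463/2784

N_ring = 19 + 2·29 = 77
19(ω_s−ω_c) = −77(ω_r−ω_c),  ω_s=0, ω_r=1
19(0−ω_c) = −77(1−ω_c)  ⇒  96ω_c = 77  ⇒  ω_c = 77/96
sun–planet: 19·(0−77/96) = −29·(ω_p−ω_c)  ⇒  ω_p−ω_c = −(19/29)·(-77/96) = 1463/2784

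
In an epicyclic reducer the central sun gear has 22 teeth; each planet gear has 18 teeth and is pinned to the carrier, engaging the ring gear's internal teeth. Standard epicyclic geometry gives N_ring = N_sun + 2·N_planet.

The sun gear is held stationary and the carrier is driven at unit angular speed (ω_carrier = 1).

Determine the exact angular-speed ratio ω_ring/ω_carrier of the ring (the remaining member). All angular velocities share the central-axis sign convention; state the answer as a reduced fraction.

40/29

N_ring = 22 + 2·18 = 58
22(ω_s−ω_c) = −58(ω_r−ω_c),  ω_s=0, ω_c=1
ω_r = 1 − (22/58)(0−1) = 40/29
ω_r/ω_c = 40/29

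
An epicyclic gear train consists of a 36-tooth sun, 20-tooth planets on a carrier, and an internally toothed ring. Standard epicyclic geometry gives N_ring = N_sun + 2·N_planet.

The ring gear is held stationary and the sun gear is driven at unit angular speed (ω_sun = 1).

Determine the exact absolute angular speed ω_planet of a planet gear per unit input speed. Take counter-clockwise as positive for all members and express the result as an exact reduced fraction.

N_ring = 36 + 2·20 = 76
36(ω_s−ω_c) = −76(ω_r−ω_c),  ω_r=0, ω_s=1
36(1−ω_c) = −76(0−ω_c)  ⇒  112ω_c = 36  ⇒  ω_c = 9/28
sun–planet: 36·(1−9/28) = −20·(ω_p−ω_c)  ⇒  ω_p−ω_c = −(36/20)·(19/28) = -171/140
ω_p = 9/28 − 171/140 = -9/10

-9/10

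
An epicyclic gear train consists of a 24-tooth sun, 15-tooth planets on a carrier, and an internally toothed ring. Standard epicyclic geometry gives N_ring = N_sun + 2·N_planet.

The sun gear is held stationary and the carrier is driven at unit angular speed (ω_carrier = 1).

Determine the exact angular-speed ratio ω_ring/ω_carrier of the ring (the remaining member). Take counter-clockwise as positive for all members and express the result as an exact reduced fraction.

13/9

N_ring = 24 + 2·15 = 54
24(ω_s−ω_c) = −54(ω_r−ω_c),  ω_s=0, ω_c=1
ω_r = 1 − (24/54)(0−1) = 13/9
ω_r/ω_c = 13/9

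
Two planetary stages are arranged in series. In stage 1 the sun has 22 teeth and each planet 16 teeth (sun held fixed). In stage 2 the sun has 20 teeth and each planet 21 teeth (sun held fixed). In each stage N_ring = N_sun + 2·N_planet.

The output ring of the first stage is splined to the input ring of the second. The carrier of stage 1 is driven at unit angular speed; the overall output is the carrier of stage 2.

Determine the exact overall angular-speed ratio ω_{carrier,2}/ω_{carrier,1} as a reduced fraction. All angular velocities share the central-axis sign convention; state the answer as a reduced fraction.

1178/1107

Stage 1: N_ring = 22 + 2·16 = 54
Stage 1: 22(ω_s−ω_c) = −54(ω_r−ω_c),  ω_s=0, ω_c=1
Stage 1: ω_r = 1 − (22/54)(0−1) = 38/27
  ⇒ ω_r¹/ω_c¹ = 38/27
Stage 2: N_ring = 20 + 2·21 = 62
Stage 2: 20(ω_s−ω_c) = −62(ω_r−ω_c),  ω_s=0, ω_r=1
Stage 2: 20(0−ω_c) = −62(1−ω_c)  ⇒  82ω_c = 62  ⇒  ω_c = 31/41
  ⇒ ω_c²/ω_r² = 31/41
Coupling ω_r² = ω_r¹ ⇒ overall = 38/27 × 31/41 = 1178/1107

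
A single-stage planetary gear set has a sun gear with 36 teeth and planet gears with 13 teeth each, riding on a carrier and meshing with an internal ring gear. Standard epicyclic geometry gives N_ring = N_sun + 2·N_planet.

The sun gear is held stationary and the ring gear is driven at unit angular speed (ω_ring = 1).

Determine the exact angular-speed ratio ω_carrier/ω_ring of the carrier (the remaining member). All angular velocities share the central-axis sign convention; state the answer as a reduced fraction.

N_ring = 36 + 2·13 = 62
36(ω_s−ω_c) = −62(ω_r−ω_c),  ω_s=0, ω_r=1
36(0−ω_c) = −62(1−ω_c)  ⇒  98ω_c = 62  ⇒  ω_c = 31/49
ω_c/ω_r = 31/49

31/49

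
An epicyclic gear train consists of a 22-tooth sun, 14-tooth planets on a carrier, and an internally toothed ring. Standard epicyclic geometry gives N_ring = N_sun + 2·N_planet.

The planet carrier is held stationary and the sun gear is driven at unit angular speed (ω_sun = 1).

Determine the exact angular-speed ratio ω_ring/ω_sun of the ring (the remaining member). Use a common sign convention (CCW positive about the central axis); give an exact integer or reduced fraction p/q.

-11/25

N_ring = 22 + 2·14 = 50
22(ω_s−ω_c) = −50(ω_r−ω_c),  ω_c=0, ω_s=1
ω_r = 0 − (22/50)(1−0) = -11/25
ω_r/ω_s = -11/25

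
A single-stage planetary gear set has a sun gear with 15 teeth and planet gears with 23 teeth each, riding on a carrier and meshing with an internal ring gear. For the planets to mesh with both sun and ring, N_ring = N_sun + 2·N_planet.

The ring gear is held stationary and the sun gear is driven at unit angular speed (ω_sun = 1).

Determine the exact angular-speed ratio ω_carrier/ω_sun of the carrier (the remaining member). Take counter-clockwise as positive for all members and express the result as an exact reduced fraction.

N_ring = 15 + 2·23 = 61
15(ω_s−ω_c) = −61(ω_r−ω_c),  ω_r=0, ω_s=1
15(1−ω_c) = −61(0−ω_c)  ⇒  76ω_c = 15  ⇒  ω_c = 15/76
ω_c/ω_s = 15/76

15/76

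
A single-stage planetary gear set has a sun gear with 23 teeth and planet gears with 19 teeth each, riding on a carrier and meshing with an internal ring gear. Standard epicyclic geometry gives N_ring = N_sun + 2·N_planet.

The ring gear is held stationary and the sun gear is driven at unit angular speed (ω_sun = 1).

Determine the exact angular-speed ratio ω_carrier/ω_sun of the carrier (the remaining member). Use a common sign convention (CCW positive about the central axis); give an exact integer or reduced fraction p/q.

N_ring = 23 + 2·19 = 61
23(ω_s−ω_c) = −61(ω_r−ω_c),  ω_r=0, ω_s=1
23(1−ω_c) = −61(0−ω_c)  ⇒  84ω_c = 23  ⇒  ω_c = 23/84
ω_c/ω_s = 23/84

23/84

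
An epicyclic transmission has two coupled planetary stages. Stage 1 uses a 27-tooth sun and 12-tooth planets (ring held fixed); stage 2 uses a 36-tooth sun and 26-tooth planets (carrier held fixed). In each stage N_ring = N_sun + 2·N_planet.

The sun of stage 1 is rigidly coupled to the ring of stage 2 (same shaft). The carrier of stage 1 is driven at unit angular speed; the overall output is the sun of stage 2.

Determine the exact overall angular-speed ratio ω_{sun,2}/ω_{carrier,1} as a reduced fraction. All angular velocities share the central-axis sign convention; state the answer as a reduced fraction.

-572/81

Stage 1: N_ring = 27 + 2·12 = 51
Stage 1: 27(ω_s−ω_c) = −51(ω_r−ω_c),  ω_r=0, ω_c=1
Stage 1: ω_s = 1 − (51/27)(0−1) = 26/9
  ⇒ ω_s¹/ω_c¹ = 26/9
Stage 2: N_ring = 36 + 2·26 = 88
Stage 2: 36(ω_s−ω_c) = −88(ω_r−ω_c),  ω_c=0, ω_r=1
Stage 2: ω_s = 0 − (88/36)(1−0) = -22/9
  ⇒ ω_s²/ω_r² = -22/9
Coupling ω_r² = ω_s¹ ⇒ overall = 26/9 × -22/9 = -572/81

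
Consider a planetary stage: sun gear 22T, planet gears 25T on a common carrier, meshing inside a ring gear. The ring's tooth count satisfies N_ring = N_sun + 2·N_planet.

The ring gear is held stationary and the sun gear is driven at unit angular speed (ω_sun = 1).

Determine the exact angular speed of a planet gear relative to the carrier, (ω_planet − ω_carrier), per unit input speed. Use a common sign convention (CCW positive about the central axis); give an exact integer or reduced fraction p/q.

N_ring = 22 + 2·25 = 72
22(ω_s−ω_c) = −72(ω_r−ω_c),  ω_r=0, ω_s=1
22(1−ω_c) = −72(0−ω_c)  ⇒  94ω_c = 22  ⇒  ω_c = 11/47
sun–planet: 22·(1−11/47) = −25·(ω_p−ω_c)  ⇒  ω_p−ω_c = −(22/25)·(36/47) = -792/1175

-792/1175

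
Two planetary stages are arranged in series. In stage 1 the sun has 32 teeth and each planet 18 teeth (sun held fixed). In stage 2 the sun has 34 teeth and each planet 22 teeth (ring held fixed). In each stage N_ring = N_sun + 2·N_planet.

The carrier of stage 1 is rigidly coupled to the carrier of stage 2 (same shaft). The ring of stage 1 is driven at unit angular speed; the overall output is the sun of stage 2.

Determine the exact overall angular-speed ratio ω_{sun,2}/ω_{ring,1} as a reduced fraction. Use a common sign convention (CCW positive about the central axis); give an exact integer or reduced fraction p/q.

56/25

Stage 1: N_ring = 32 + 2·18 = 68
Stage 1: 32(ω_s−ω_c) = −68(ω_r−ω_c),  ω_s=0, ω_r=1
Stage 1: 32(0−ω_c) = −68(1−ω_c)  ⇒  100ω_c = 68  ⇒  ω_c = 17/25
  ⇒ ω_c¹/ω_r¹ = 17/25
Stage 2: N_ring = 34 + 2·22 = 78
Stage 2: 34(ω_s−ω_c) = −78(ω_r−ω_c),  ω_r=0, ω_c=1
Stage 2: ω_s = 1 − (78/34)(0−1) = 56/17
  ⇒ ω_s²/ω_c² = 56/17
Coupling ω_c² = ω_c¹ ⇒ overall = 17/25 × 56/17 = 56/25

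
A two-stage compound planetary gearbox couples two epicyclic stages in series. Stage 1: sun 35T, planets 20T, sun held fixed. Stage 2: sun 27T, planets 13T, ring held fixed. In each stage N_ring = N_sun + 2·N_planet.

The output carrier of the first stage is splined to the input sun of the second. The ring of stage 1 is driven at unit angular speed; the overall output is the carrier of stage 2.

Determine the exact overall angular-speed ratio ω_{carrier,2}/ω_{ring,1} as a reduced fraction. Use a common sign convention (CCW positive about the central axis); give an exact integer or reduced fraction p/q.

81/352

Stage 1: N_ring = 35 + 2·20 = 75
Stage 1: 35(ω_s−ω_c) = −75(ω_r−ω_c),  ω_s=0, ω_r=1
Stage 1: 35(0−ω_c) = −75(1−ω_c)  ⇒  110ω_c = 75  ⇒  ω_c = 15/22
  ⇒ ω_c¹/ω_r¹ = 15/22
Stage 2: N_ring = 27 + 2·13 = 53
Stage 2: 27(ω_s−ω_c) = −53(ω_r−ω_c),  ω_r=0, ω_s=1
Stage 2: 27(1−ω_c) = −53(0−ω_c)  ⇒  80ω_c = 27  ⇒  ω_c = 27/80
  ⇒ ω_c²/ω_s² = 27/80
Coupling ω_s² = ω_c¹ ⇒ overall = 15/22 × 27/80 = 81/352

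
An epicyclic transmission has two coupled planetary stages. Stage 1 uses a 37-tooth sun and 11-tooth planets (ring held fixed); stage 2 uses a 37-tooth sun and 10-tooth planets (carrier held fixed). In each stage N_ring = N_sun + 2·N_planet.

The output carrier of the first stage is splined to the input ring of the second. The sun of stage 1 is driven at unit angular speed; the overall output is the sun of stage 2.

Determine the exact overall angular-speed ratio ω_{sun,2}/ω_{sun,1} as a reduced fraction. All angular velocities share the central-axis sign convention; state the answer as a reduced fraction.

Stage 1: N_ring = 37 + 2·11 = 59
Stage 1: 37(ω_s−ω_c) = −59(ω_r−ω_c),  ω_r=0, ω_s=1
Stage 1: 37(1−ω_c) = −59(0−ω_c)  ⇒  96ω_c = 37  ⇒  ω_c = 37/96
  ⇒ ω_c¹/ω_s¹ = 37/96
Stage 2: N_ring = 37 + 2·10 = 57
Stage 2: 37(ω_s−ω_c) = −57(ω_r−ω_c),  ω_c=0, ω_r=1
Stage 2: ω_s = 0 − (57/37)(1−0) = -57/37
  ⇒ ω_s²/ω_r² = -57/37
Coupling ω_r² = ω_c¹ ⇒ overall = 37/96 × -57/37 = -19/32

-19/32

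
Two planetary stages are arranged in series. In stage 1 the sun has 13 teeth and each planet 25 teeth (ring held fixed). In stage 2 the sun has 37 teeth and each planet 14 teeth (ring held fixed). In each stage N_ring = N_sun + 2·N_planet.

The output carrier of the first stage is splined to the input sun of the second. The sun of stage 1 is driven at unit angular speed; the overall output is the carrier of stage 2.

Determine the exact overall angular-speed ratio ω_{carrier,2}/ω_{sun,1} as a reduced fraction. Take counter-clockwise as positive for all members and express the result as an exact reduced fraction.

Stage 1: N_ring = 13 + 2·25 = 63
Stage 1: 13(ω_s−ω_c) = −63(ω_r−ω_c),  ω_r=0, ω_s=1
Stage 1: 13(1−ω_c) = −63(0−ω_c)  ⇒  76ω_c = 13  ⇒  ω_c = 13/76
  ⇒ ω_c¹/ω_s¹ = 13/76
Stage 2: N_ring = 37 + 2·14 = 65
Stage 2: 37(ω_s−ω_c) = −65(ω_r−ω_c),  ω_r=0, ω_s=1
Stage 2: 37(1−ω_c) = −65(0−ω_c)  ⇒  102ω_c = 37  ⇒  ω_c = 37/102
  ⇒ ω_c²/ω_s² = 37/102
Coupling ω_s² = ω_c¹ ⇒ overall = 13/76 × 37/102 = 481/7752

481/7752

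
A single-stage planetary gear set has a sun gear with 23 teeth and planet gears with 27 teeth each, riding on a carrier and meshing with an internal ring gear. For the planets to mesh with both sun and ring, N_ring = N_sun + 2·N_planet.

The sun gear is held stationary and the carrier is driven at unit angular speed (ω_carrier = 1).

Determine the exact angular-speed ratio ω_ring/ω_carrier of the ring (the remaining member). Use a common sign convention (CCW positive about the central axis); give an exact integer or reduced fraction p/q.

100/77

N_ring = 23 + 2·27 = 77
23(ω_s−ω_c) = −77(ω_r−ω_c),  ω_s=0, ω_c=1
ω_r = 1 − (23/77)(0−1) = 100/77
ω_r/ω_c = 100/77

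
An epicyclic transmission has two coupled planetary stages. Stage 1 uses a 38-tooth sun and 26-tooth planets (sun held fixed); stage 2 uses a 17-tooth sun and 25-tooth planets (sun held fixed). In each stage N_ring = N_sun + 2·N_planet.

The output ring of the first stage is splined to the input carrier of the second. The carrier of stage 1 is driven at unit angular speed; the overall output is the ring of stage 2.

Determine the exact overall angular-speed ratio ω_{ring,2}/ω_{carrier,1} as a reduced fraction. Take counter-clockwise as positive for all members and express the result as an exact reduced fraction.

Stage 1: N_ring = 38 + 2·26 = 90
Stage 1: 38(ω_s−ω_c) = −90(ω_r−ω_c),  ω_s=0, ω_c=1
Stage 1: ω_r = 1 − (38/90)(0−1) = 64/45
  ⇒ ω_r¹/ω_c¹ = 64/45
Stage 2: N_ring = 17 + 2·25 = 67
Stage 2: 17(ω_s−ω_c) = −67(ω_r−ω_c),  ω_s=0, ω_c=1
Stage 2: ω_r = 1 − (17/67)(0−1) = 84/67
  ⇒ ω_r²/ω_c² = 84/67
Coupling ω_c² = ω_r¹ ⇒ overall = 64/45 × 84/67 = 1792/1005

1792/1005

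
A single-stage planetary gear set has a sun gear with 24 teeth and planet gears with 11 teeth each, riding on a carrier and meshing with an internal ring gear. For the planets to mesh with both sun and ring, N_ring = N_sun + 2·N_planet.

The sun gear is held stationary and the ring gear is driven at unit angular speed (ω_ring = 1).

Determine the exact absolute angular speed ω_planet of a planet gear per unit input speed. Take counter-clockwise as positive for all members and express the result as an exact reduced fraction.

N_ring = 24 + 2·11 = 46
24(ω_s−ω_c) = −46(ω_r−ω_c),  ω_s=0, ω_r=1
24(0−ω_c) = −46(1−ω_c)  ⇒  70ω_c = 46  ⇒  ω_c = 23/35
sun–planet: 24·(0−23/35) = −11·(ω_p−ω_c)  ⇒  ω_p−ω_c = −(24/11)·(-23/35) = 552/385
ω_p = 23/35 + 552/385 = 23/11

23/11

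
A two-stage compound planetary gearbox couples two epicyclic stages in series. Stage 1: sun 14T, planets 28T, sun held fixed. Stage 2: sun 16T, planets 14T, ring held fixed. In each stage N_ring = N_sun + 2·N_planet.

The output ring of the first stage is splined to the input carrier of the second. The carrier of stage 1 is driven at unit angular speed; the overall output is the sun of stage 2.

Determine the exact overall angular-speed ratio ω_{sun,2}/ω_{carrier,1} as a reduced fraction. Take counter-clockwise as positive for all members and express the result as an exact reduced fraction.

Stage 1: N_ring = 14 + 2·28 = 70
Stage 1: 14(ω_s−ω_c) = −70(ω_r−ω_c),  ω_s=0, ω_c=1
Stage 1: ω_r = 1 − (14/70)(0−1) = 6/5
  ⇒ ω_r¹/ω_c¹ = 6/5
Stage 2: N_ring = 16 + 2·14 = 44
Stage 2: 16(ω_s−ω_c) = −44(ω_r−ω_c),  ω_r=0, ω_c=1
Stage 2: ω_s = 1 − (44/16)(0−1) = 15/4
  ⇒ ω_s²/ω_c² = 15/4
Coupling ω_c² = ω_r¹ ⇒ overall = 6/5 × 15/4 = 9/2

9/2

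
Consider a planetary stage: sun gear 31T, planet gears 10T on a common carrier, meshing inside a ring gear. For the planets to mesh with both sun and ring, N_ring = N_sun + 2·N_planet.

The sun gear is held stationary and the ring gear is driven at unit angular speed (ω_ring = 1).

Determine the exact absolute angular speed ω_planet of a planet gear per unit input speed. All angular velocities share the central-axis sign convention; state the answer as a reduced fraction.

51/20

N_ring = 31 + 2·10 = 51
31(ω_s−ω_c) = −51(ω_r−ω_c),  ω_s=0, ω_r=1
31(0−ω_c) = −51(1−ω_c)  ⇒  82ω_c = 51  ⇒  ω_c = 51/82
sun–planet: 31·(0−51/82) = −10·(ω_p−ω_c)  ⇒  ω_p−ω_c = −(31/10)·(-51/82) = 1581/820
ω_p = 51/82 + 1581/820 = 51/20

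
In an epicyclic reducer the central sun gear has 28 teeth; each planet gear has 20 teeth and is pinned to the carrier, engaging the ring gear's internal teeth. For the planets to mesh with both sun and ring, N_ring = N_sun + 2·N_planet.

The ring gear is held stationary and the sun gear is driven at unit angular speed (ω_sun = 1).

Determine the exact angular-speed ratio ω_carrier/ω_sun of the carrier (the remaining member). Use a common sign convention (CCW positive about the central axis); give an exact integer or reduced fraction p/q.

N_ring = 28 + 2·20 = 68
28(ω_s−ω_c) = −68(ω_r−ω_c),  ω_r=0, ω_s=1
28(1−ω_c) = −68(0−ω_c)  ⇒  96ω_c = 28  ⇒  ω_c = 7/24
ω_c/ω_s = 7/24

7/24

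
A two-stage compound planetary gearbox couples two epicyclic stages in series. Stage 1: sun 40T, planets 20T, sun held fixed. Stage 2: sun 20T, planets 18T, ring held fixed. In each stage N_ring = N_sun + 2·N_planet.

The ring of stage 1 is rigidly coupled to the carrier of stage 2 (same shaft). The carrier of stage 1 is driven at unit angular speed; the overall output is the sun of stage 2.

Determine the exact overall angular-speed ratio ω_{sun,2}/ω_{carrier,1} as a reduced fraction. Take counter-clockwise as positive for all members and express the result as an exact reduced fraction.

Stage 1: N_ring = 40 + 2·20 = 80
Stage 1: 40(ω_s−ω_c) = −80(ω_r−ω_c),  ω_s=0, ω_c=1
Stage 1: ω_r = 1 − (40/80)(0−1) = 3/2
  ⇒ ω_r¹/ω_c¹ = 3/2
Stage 2: N_ring = 20 + 2·18 = 56
Stage 2: 20(ω_s−ω_c) = −56(ω_r−ω_c),  ω_r=0, ω_c=1
Stage 2: ω_s = 1 − (56/20)(0−1) = 19/5
  ⇒ ω_s²/ω_c² = 19/5
Coupling ω_c² = ω_r¹ ⇒ overall = 3/2 × 19/5 = 57/10

57/10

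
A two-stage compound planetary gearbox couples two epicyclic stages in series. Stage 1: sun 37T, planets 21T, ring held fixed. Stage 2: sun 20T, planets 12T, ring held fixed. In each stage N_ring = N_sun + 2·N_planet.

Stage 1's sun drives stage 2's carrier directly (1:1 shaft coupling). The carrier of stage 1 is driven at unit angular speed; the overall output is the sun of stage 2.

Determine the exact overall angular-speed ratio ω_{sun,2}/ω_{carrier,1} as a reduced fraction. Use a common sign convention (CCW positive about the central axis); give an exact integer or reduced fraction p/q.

1856/185

Stage 1: N_ring = 37 + 2·21 = 79
Stage 1: 37(ω_s−ω_c) = −79(ω_r−ω_c),  ω_r=0, ω_c=1
Stage 1: ω_s = 1 − (79/37)(0−1) = 116/37
  ⇒ ω_s¹/ω_c¹ = 116/37
Stage 2: N_ring = 20 + 2·12 = 44
Stage 2: 20(ω_s−ω_c) = −44(ω_r−ω_c),  ω_r=0, ω_c=1
Stage 2: ω_s = 1 − (44/20)(0−1) = 16/5
  ⇒ ω_s²/ω_c² = 16/5
Coupling ω_c² = ω_s¹ ⇒ overall = 116/37 × 16/5 = 1856/185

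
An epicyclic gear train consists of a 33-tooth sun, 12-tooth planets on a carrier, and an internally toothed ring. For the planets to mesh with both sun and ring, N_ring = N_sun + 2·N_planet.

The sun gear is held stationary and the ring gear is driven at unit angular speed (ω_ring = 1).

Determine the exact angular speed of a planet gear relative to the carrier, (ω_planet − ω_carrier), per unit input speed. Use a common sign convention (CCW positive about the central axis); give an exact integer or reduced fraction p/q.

209/120

N_ring = 33 + 2·12 = 57
33(ω_s−ω_c) = −57(ω_r−ω_c),  ω_s=0, ω_r=1
33(0−ω_c) = −57(1−ω_c)  ⇒  90ω_c = 57  ⇒  ω_c = 19/30
sun–planet: 33·(0−19/30) = −12·(ω_p−ω_c)  ⇒  ω_p−ω_c = −(33/12)·(-19/30) = 209/120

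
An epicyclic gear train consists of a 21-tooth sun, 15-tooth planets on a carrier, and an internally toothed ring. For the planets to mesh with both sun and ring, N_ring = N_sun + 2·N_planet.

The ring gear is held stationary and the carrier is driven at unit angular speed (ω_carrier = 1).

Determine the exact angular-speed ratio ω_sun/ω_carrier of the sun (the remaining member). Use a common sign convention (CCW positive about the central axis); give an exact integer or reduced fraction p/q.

24/7

N_ring = 21 + 2·15 = 51
21(ω_s−ω_c) = −51(ω_r−ω_c),  ω_r=0, ω_c=1
ω_s = 1 − (51/21)(0−1) = 24/7
ω_s/ω_c = 24/7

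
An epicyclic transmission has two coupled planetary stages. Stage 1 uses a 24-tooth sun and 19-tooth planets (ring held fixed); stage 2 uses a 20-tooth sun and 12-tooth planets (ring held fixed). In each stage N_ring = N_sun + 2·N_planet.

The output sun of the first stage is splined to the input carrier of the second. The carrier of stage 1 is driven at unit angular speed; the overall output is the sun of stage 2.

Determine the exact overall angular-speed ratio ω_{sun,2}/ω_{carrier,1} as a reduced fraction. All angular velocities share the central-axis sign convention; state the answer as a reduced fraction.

172/15

Stage 1: N_ring = 24 + 2·19 = 62
Stage 1: 24(ω_s−ω_c) = −62(ω_r−ω_c),  ω_r=0, ω_c=1
Stage 1: ω_s = 1 − (62/24)(0−1) = 43/12
  ⇒ ω_s¹/ω_c¹ = 43/12
Stage 2: N_ring = 20 + 2·12 = 44
Stage 2: 20(ω_s−ω_c) = −44(ω_r−ω_c),  ω_r=0, ω_c=1
Stage 2: ω_s = 1 − (44/20)(0−1) = 16/5
  ⇒ ω_s²/ω_c² = 16/5
Coupling ω_c² = ω_s¹ ⇒ overall = 43/12 × 16/5 = 172/15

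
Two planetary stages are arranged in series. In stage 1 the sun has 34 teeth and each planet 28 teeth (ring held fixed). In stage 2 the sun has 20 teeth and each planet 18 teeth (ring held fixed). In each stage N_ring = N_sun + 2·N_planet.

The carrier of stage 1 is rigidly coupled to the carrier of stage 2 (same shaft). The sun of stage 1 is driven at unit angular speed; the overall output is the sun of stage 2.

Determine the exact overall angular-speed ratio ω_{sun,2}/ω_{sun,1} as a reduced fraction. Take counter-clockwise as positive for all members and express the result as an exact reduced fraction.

323/310

Stage 1: N_ring = 34 + 2·28 = 90
Stage 1: 34(ω_s−ω_c) = −90(ω_r−ω_c),  ω_r=0, ω_s=1
Stage 1: 34(1−ω_c) = −90(0−ω_c)  ⇒  124ω_c = 34  ⇒  ω_c = 17/62
  ⇒ ω_c¹/ω_s¹ = 17/62
Stage 2: N_ring = 20 + 2·18 = 56
Stage 2: 20(ω_s−ω_c) = −56(ω_r−ω_c),  ω_r=0, ω_c=1
Stage 2: ω_s = 1 − (56/20)(0−1) = 19/5
  ⇒ ω_s²/ω_c² = 19/5
Coupling ω_c² = ω_c¹ ⇒ overall = 17/62 × 19/5 = 323/310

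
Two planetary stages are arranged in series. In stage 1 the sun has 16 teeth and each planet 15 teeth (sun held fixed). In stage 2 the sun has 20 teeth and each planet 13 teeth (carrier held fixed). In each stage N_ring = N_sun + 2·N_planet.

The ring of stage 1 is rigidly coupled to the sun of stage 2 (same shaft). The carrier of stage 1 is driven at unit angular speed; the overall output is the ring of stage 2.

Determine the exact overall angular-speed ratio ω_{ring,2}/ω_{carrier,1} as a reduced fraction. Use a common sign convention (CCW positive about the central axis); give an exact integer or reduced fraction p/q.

-310/529

Stage 1: N_ring = 16 + 2·15 = 46
Stage 1: 16(ω_s−ω_c) = −46(ω_r−ω_c),  ω_s=0, ω_c=1
Stage 1: ω_r = 1 − (16/46)(0−1) = 31/23
  ⇒ ω_r¹/ω_c¹ = 31/23
Stage 2: N_ring = 20 + 2·13 = 46
Stage 2: 20(ω_s−ω_c) = −46(ω_r−ω_c),  ω_c=0, ω_s=1
Stage 2: ω_r = 0 − (20/46)(1−0) = -10/23
  ⇒ ω_r²/ω_s² = -10/23
Coupling ω_s² = ω_r¹ ⇒ overall = 31/23 × -10/23 = -310/529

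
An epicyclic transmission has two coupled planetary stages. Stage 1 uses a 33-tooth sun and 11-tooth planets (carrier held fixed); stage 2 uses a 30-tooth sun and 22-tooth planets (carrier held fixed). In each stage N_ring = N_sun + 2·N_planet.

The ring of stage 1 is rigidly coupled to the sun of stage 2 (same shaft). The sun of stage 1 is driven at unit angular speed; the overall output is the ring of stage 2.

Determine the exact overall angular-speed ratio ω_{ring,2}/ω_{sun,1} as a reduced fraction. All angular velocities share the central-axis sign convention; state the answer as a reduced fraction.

9/37

Stage 1: N_ring = 33 + 2·11 = 55
Stage 1: 33(ω_s−ω_c) = −55(ω_r−ω_c),  ω_c=0, ω_s=1
Stage 1: ω_r = 0 − (33/55)(1−0) = -3/5
  ⇒ ω_r¹/ω_s¹ = -3/5
Stage 2: N_ring = 30 + 2·22 = 74
Stage 2: 30(ω_s−ω_c) = −74(ω_r−ω_c),  ω_c=0, ω_s=1
Stage 2: ω_r = 0 − (30/74)(1−0) = -15/37
  ⇒ ω_r²/ω_s² = -15/37
Coupling ω_s² = ω_r¹ ⇒ overall = -3/5 × -15/37 = 9/37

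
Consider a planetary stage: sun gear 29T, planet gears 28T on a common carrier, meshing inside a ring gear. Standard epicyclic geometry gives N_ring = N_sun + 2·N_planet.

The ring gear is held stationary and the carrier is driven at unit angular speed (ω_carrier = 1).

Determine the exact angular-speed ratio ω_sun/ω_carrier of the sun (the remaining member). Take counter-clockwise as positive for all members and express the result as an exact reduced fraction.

114/29

N_ring = 29 + 2·28 = 85
29(ω_s−ω_c) = −85(ω_r−ω_c),  ω_r=0, ω_c=1
ω_s = 1 − (85/29)(0−1) = 114/29
ω_s/ω_c = 114/29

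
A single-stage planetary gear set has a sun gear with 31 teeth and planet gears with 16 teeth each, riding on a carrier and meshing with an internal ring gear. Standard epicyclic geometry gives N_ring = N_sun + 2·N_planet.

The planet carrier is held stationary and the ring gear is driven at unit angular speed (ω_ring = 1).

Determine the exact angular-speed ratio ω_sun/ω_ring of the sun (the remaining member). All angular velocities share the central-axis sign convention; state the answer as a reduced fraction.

-63/31

N_ring = 31 + 2·16 = 63
31(ω_s−ω_c) = −63(ω_r−ω_c),  ω_c=0, ω_r=1
ω_s = 0 − (63/31)(1−0) = -63/31
ω_s/ω_r = -63/31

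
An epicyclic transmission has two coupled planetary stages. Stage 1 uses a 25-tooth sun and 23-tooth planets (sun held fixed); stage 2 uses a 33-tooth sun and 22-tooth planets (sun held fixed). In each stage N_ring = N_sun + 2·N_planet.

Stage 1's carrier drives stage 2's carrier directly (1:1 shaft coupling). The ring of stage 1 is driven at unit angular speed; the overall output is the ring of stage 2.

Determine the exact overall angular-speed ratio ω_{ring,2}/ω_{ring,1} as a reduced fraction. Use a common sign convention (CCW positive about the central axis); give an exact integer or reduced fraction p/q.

Stage 1: N_ring = 25 + 2·23 = 71
Stage 1: 25(ω_s−ω_c) = −71(ω_r−ω_c),  ω_s=0, ω_r=1
Stage 1: 25(0−ω_c) = −71(1−ω_c)  ⇒  96ω_c = 71  ⇒  ω_c = 71/96
  ⇒ ω_c¹/ω_r¹ = 71/96
Stage 2: N_ring = 33 + 2·22 = 77
Stage 2: 33(ω_s−ω_c) = −77(ω_r−ω_c),  ω_s=0, ω_c=1
Stage 2: ω_r = 1 − (33/77)(0−1) = 10/7
  ⇒ ω_r²/ω_c² = 10/7
Coupling ω_c² = ω_c¹ ⇒ overall = 71/96 × 10/7 = 355/336

355/336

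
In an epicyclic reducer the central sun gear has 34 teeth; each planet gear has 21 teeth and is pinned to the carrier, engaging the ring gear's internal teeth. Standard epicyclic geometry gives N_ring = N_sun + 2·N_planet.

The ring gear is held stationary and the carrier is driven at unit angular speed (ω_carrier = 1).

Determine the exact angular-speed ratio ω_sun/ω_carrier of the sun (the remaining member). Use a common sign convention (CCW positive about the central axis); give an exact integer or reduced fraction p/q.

55/17

N_ring = 34 + 2·21 = 76
34(ω_s−ω_c) = −76(ω_r−ω_c),  ω_r=0, ω_c=1
ω_s = 1 − (76/34)(0−1) = 55/17
ω_s/ω_c = 55/17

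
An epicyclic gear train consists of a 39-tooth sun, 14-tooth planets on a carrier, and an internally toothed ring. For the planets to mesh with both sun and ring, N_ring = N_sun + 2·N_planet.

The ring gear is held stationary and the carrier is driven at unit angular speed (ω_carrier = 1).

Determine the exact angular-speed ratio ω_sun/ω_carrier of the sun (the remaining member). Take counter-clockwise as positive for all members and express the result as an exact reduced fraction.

N_ring = 39 + 2·14 = 67
39(ω_s−ω_c) = −67(ω_r−ω_c),  ω_r=0, ω_c=1
ω_s = 1 − (67/39)(0−1) = 106/39
ω_s/ω_c = 106/39

106/39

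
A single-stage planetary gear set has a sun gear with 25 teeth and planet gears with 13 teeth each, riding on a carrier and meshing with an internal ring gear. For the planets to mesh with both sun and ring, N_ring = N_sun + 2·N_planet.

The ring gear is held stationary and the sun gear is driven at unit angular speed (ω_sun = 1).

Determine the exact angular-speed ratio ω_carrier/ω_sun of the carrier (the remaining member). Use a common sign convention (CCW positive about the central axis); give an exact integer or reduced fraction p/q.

N_ring = 25 + 2·13 = 51
25(ω_s−ω_c) = −51(ω_r−ω_c),  ω_r=0, ω_s=1
25(1−ω_c) = −51(0−ω_c)  ⇒  76ω_c = 25  ⇒  ω_c = 25/76
ω_c/ω_s = 25/76

25/76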